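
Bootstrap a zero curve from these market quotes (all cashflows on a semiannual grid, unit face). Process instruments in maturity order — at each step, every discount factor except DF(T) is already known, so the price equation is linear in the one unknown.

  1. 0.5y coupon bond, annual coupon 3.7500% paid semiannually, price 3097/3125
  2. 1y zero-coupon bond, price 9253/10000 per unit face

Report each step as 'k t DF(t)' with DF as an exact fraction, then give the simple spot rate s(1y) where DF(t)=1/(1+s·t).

step 1 [0.5y] bond c/2=3/160: DF=(3097/3125 − 3/160·(0))/(1+3/160) = 608/625 ≈ 0.972800
step 2 [1y] zero: DF = P = 9253/10000 ≈ 0.925300

1 1/2 608/625
2 1 9253/10000
s(1y) = (1/(9253/10000) − 1)/(1) = 747/9253 ≈ 8.0731%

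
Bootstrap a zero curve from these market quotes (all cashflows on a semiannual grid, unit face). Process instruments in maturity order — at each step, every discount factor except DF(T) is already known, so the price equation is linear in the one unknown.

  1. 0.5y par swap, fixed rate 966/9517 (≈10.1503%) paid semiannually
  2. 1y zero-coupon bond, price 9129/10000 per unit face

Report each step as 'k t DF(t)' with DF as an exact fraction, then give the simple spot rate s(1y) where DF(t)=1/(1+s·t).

1 1/2 9517/10000
2 1 9129/10000
s(1y) = (1/(9129/10000) − 1)/(1) = 871/9129 ≈ 9.5410%

step 1 [0.5y] swap r/2=483/9517: DF=(1 − 483/9517·(0))/(1+483/9517) = 9517/10000 ≈ 0.951700
step 2 [1y] zero: DF = P = 9129/10000 ≈ 0.912900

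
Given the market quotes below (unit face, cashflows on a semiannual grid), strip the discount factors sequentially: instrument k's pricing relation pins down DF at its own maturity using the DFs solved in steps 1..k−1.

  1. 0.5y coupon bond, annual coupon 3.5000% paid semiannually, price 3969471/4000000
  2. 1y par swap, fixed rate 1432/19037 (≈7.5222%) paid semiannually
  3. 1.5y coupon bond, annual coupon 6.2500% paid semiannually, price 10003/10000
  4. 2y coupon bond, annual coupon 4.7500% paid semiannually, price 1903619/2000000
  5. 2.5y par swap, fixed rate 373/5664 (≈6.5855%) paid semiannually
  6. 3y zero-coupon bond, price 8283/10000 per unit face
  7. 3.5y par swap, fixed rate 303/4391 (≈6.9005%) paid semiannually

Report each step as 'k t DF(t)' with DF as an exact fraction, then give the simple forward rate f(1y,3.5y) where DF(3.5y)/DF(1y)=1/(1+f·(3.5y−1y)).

step 1 [0.5y] bond c/2=7/400: DF=(3969471/4000000 − 7/400·(0))/(1+7/400) = 9753/10000 ≈ 0.975300
step 2 [1y] swap r/2=716/19037: DF=(1 − 716/19037·(0.975300))/(1+716/19037) = 2321/2500 ≈ 0.928400
step 3 [1.5y] bond c/2=1/32: DF=(10003/10000 − 1/32·(0.975300+0.928400))/(1+1/32) = 9123/10000 ≈ 0.912300
step 4 [2y] bond c/2=19/800: DF=(1903619/2000000 − 19/800·(0.975300+0.928400+0.912300))/(1+19/800) = 2161/2500 ≈ 0.864400
step 5 [2.5y] swap r/2=373/11328: DF=(1 − 373/11328·(0.975300+0.928400+0.912300+0.864400))/(1+373/11328) = 2127/2500 ≈ 0.850800
step 6 [3y] zero: DF = P = 8283/10000 ≈ 0.828300
step 7 [3.5y] swap r/2=303/8782: DF=(1 − 303/8782·(0.975300+0.928400+0.912300+0.864400+0.850800+0.828300))/(1+303/8782) = 7879/10000 ≈ 0.787900

1 1/2 9753/10000
2 1 2321/2500
3 3/2 9123/10000
4 2 2161/2500
5 5/2 2127/2500
6 3 8283/10000
7 7/2 7879/10000
f(1y,3.5y) = ((2321/2500)/(7879/10000) − 1)/(5/2) = 562/7879 ≈ 7.1329%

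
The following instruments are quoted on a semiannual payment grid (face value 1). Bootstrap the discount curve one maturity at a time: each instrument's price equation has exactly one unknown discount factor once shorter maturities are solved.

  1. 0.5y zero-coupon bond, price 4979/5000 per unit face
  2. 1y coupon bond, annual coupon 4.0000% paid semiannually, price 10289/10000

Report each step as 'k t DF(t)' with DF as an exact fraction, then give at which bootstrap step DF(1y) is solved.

1 1/2 4979/5000
2 1 2473/2500
DF(1y) is solved at step 2

step 1 [0.5y] zero: DF = P = 4979/5000 ≈ 0.995800
step 2 [1y] bond c/2=1/50: DF=(10289/10000 − 1/50·(0.995800))/(1+1/50) = 2473/2500 ≈ 0.989200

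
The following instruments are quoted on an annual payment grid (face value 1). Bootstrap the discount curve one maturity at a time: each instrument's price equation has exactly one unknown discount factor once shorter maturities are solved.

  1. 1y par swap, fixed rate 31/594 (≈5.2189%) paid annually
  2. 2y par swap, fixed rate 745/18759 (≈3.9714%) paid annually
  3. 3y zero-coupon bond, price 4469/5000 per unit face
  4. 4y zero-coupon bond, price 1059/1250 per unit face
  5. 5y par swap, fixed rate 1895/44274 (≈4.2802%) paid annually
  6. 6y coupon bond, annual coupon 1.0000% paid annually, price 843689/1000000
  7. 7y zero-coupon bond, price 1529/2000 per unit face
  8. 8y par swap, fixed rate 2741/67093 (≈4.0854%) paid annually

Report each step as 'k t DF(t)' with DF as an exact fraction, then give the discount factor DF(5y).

step 1 [1y] swap r/1=31/594: DF=(1 − 31/594·(0))/(1+31/594) = 594/625 ≈ 0.950400
step 2 [2y] swap r/1=745/18759: DF=(1 − 745/18759·(0.950400))/(1+745/18759) = 1851/2000 ≈ 0.925500
step 3 [3y] zero: DF = P = 4469/5000 ≈ 0.893800
step 4 [4y] zero: DF = P = 1059/1250 ≈ 0.847200
step 5 [5y] swap r/1=1895/44274: DF=(1 − 1895/44274·(0.950400+0.925500+0.893800+0.847200))/(1+1895/44274) = 1621/2000 ≈ 0.810500
step 6 [6y] bond c/1=1/100: DF=(843689/1000000 − 1/100·(0.950400+0.925500+0.893800+0.847200+0.810500))/(1+1/100) = 1583/2000 ≈ 0.791500
step 7 [7y] zero: DF = P = 1529/2000 ≈ 0.764500
step 8 [8y] swap r/1=2741/67093: DF=(1 − 2741/67093·(0.950400+0.925500+0.893800+0.847200+0.810500+0.791500+0.764500))/(1+2741/67093) = 7259/10000 ≈ 0.725900

1 1 594/625
2 2 1851/2000
3 3 4469/5000
4 4 1059/1250
5 5 1621/2000
6 6 1583/2000
7 7 1529/2000
8 8 7259/10000
DF(5y) = 1621/2000 ≈ 0.810500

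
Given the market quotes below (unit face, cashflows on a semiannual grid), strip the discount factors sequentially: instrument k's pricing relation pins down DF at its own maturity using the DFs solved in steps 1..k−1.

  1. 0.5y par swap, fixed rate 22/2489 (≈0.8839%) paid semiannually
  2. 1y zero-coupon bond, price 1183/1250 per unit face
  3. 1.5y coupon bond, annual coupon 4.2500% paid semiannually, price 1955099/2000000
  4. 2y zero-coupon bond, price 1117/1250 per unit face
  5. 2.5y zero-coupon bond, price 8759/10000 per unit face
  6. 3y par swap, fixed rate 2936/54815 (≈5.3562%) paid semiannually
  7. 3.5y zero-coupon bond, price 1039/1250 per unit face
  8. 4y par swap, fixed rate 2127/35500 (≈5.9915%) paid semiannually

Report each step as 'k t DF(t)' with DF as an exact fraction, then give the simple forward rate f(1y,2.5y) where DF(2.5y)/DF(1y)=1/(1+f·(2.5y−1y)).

step 1 [0.5y] swap r/2=11/2489: DF=(1 − 11/2489·(0))/(1+11/2489) = 2489/2500 ≈ 0.995600
step 2 [1y] zero: DF = P = 1183/1250 ≈ 0.946400
step 3 [1.5y] bond c/2=17/800: DF=(1955099/2000000 − 17/800·(0.995600+0.946400))/(1+17/800) = 573/625 ≈ 0.916800
step 4 [2y] zero: DF = P = 1117/1250 ≈ 0.893600
step 5 [2.5y] zero: DF = P = 8759/10000 ≈ 0.875900
step 6 [3y] swap r/2=1468/54815: DF=(1 − 1468/54815·(0.995600+0.946400+0.916800+0.893600+0.875900))/(1+1468/54815) = 2133/2500 ≈ 0.853200
step 7 [3.5y] zero: DF = P = 1039/1250 ≈ 0.831200
step 8 [4y] swap r/2=2127/71000: DF=(1 − 2127/71000·(0.995600+0.946400+0.916800+0.893600+0.875900+0.853200+0.831200))/(1+2127/71000) = 7873/10000 ≈ 0.787300

1 1/2 2489/2500
2 1 1183/1250
3 3/2 573/625
4 2 1117/1250
5 5/2 8759/10000
6 3 2133/2500
7 7/2 1039/1250
8 4 7873/10000
f(1y,2.5y) = ((1183/1250)/(8759/10000) − 1)/(3/2) = 470/8759 ≈ 5.3659%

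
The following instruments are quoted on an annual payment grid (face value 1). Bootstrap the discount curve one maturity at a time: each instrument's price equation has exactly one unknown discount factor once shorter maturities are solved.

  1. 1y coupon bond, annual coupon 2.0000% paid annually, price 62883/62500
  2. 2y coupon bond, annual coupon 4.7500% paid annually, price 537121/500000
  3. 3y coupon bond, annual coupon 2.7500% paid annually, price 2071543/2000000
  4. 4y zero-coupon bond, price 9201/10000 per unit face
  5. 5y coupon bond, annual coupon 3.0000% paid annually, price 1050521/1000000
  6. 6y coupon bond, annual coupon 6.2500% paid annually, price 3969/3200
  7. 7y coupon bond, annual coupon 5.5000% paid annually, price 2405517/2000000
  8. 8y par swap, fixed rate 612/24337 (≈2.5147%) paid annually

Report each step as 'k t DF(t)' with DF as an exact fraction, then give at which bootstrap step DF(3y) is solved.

1 1 1233/1250
2 2 613/625
3 3 4777/5000
4 4 9201/10000
5 5 227/250
6 6 8879/10000
7 7 8461/10000
8 8 2041/2500
DF(3y) is solved at step 3

step 1 [1y] bond c/1=1/50: DF=(62883/62500 − 1/50·(0))/(1+1/50) = 1233/1250 ≈ 0.986400
step 2 [2y] bond c/1=19/400: DF=(537121/500000 − 19/400·(0.986400))/(1+19/400) = 613/625 ≈ 0.980800
step 3 [3y] bond c/1=11/400: DF=(2071543/2000000 − 11/400·(0.986400+0.980800))/(1+11/400) = 4777/5000 ≈ 0.955400
step 4 [4y] zero: DF = P = 9201/10000 ≈ 0.920100
step 5 [5y] bond c/1=3/100: DF=(1050521/1000000 − 3/100·(0.986400+0.980800+0.955400+0.920100))/(1+3/100) = 227/250 ≈ 0.908000
step 6 [6y] bond c/1=1/16: DF=(3969/3200 − 1/16·(0.986400+0.980800+0.955400+0.920100+0.908000))/(1+1/16) = 8879/10000 ≈ 0.887900
step 7 [7y] bond c/1=11/200: DF=(2405517/2000000 − 11/200·(0.986400+0.980800+0.955400+0.920100+0.908000+0.887900))/(1+11/200) = 8461/10000 ≈ 0.846100
step 8 [8y] swap r/1=612/24337: DF=(1 − 612/24337·(0.986400+0.980800+0.955400+0.920100+0.908000+0.887900+0.846100))/(1+612/24337) = 2041/2500 ≈ 0.816400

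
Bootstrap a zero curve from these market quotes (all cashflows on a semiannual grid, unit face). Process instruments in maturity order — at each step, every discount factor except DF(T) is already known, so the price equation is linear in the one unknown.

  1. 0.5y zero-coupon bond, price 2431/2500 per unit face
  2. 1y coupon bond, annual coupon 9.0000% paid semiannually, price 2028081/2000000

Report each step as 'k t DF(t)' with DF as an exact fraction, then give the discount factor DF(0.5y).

1 1/2 2431/2500
2 1 1857/2000
DF(0.5y) = 2431/2500 ≈ 0.972400

step 1 [0.5y] zero: DF = P = 2431/2500 ≈ 0.972400
step 2 [1y] bond c/2=9/200: DF=(2028081/2000000 − 9/200·(0.972400))/(1+9/200) = 1857/2000 ≈ 0.928500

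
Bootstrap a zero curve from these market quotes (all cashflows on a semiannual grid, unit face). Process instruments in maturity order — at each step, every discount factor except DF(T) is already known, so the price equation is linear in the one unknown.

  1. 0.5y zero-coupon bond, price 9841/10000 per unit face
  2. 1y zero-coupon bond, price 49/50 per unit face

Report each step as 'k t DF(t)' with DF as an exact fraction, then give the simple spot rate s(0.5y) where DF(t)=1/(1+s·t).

step 1 [0.5y] zero: DF = P = 9841/10000 ≈ 0.984100
step 2 [1y] zero: DF = P = 49/50 ≈ 0.980000

1 1/2 9841/10000
2 1 49/50
s(0.5y) = (1/(9841/10000) − 1)/(1/2) = 318/9841 ≈ 3.2314%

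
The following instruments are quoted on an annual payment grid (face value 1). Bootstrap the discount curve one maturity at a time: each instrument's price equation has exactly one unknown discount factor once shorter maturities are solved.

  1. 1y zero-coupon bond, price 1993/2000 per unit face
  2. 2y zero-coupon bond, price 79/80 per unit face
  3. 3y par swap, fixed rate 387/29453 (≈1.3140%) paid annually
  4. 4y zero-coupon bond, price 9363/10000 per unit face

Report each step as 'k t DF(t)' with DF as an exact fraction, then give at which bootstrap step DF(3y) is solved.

1 1 1993/2000
2 2 79/80
3 3 9613/10000
4 4 9363/10000
DF(3y) is solved at step 3

step 1 [1y] zero: DF = P = 1993/2000 ≈ 0.996500
step 2 [2y] zero: DF = P = 79/80 ≈ 0.987500
step 3 [3y] swap r/1=387/29453: DF=(1 − 387/29453·(0.996500+0.987500))/(1+387/29453) = 9613/10000 ≈ 0.961300
step 4 [4y] zero: DF = P = 9363/10000 ≈ 0.936300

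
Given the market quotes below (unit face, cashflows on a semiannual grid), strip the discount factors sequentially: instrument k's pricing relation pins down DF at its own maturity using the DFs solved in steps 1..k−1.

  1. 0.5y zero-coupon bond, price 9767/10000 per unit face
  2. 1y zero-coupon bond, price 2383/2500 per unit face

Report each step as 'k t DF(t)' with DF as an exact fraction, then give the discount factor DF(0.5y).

step 1 [0.5y] zero: DF = P = 9767/10000 ≈ 0.976700
step 2 [1y] zero: DF = P = 2383/2500 ≈ 0.953200

1 1/2 9767/10000
2 1 2383/2500
DF(0.5y) = 9767/10000 ≈ 0.976700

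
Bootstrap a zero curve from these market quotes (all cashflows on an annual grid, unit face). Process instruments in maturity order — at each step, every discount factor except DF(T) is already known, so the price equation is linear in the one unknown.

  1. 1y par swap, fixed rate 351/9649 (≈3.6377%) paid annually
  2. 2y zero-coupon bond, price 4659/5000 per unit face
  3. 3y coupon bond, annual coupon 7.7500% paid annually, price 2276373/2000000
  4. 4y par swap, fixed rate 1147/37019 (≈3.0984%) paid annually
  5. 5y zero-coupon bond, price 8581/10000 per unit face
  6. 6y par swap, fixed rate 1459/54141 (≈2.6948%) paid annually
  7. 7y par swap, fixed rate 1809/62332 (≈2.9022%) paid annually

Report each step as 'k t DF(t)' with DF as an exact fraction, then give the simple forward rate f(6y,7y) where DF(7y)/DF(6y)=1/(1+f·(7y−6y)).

1 1 9649/10000
2 2 4659/5000
3 3 9199/10000
4 4 8853/10000
5 5 8581/10000
6 6 8541/10000
7 7 8191/10000
f(6y,7y) = ((8541/10000)/(8191/10000) − 1)/(1) = 350/8191 ≈ 4.2730%

step 1 [1y] swap r/1=351/9649: DF=(1 − 351/9649·(0))/(1+351/9649) = 9649/10000 ≈ 0.964900
step 2 [2y] zero: DF = P = 4659/5000 ≈ 0.931800
step 3 [3y] bond c/1=31/400: DF=(2276373/2000000 − 31/400·(0.964900+0.931800))/(1+31/400) = 9199/10000 ≈ 0.919900
step 4 [4y] swap r/1=1147/37019: DF=(1 − 1147/37019·(0.964900+0.931800+0.919900))/(1+1147/37019) = 8853/10000 ≈ 0.885300
step 5 [5y] zero: DF = P = 8581/10000 ≈ 0.858100
step 6 [6y] swap r/1=1459/54141: DF=(1 − 1459/54141·(0.964900+0.931800+0.919900+0.885300+0.858100))/(1+1459/54141) = 8541/10000 ≈ 0.854100
step 7 [7y] swap r/1=1809/62332: DF=(1 − 1809/62332·(0.964900+0.931800+0.919900+0.885300+0.858100+0.854100))/(1+1809/62332) = 8191/10000 ≈ 0.819100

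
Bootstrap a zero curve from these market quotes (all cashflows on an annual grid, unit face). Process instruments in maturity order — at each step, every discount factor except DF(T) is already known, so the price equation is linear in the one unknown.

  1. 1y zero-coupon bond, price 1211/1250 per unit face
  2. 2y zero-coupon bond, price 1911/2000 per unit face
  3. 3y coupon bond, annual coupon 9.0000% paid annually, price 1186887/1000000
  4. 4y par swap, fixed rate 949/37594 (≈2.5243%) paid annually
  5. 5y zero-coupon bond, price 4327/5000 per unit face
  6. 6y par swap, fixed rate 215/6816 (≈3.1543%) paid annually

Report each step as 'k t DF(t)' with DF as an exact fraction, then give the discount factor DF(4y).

1 1 1211/1250
2 2 1911/2000
3 3 93/100
4 4 9051/10000
5 5 4327/5000
6 6 207/250
DF(4y) = 9051/10000 ≈ 0.905100

step 1 [1y] zero: DF = P = 1211/1250 ≈ 0.968800
step 2 [2y] zero: DF = P = 1911/2000 ≈ 0.955500
step 3 [3y] bond c/1=9/100: DF=(1186887/1000000 − 9/100·(0.968800+0.955500))/(1+9/100) = 93/100 ≈ 0.930000
step 4 [4y] swap r/1=949/37594: DF=(1 − 949/37594·(0.968800+0.955500+0.930000))/(1+949/37594) = 9051/10000 ≈ 0.905100
step 5 [5y] zero: DF = P = 4327/5000 ≈ 0.865400
step 6 [6y] swap r/1=215/6816: DF=(1 − 215/6816·(0.968800+0.955500+0.930000+0.905100+0.865400))/(1+215/6816) = 207/250 ≈ 0.828000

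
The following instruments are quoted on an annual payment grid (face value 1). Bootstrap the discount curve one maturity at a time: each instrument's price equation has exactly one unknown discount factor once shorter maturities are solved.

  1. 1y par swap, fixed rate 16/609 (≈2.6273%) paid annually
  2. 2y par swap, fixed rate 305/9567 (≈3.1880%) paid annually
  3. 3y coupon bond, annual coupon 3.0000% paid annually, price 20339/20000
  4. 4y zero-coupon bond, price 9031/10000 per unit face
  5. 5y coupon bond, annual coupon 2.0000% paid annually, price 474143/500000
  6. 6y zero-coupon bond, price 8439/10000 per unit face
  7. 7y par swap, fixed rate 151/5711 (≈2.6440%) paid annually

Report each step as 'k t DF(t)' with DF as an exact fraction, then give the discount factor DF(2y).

1 1 609/625
2 2 939/1000
3 3 2329/2500
4 4 9031/10000
5 5 4281/5000
6 6 8439/10000
7 7 8339/10000
DF(2y) = 939/1000 ≈ 0.939000

step 1 [1y] swap r/1=16/609: DF=(1 − 16/609·(0))/(1+16/609) = 609/625 ≈ 0.974400
step 2 [2y] swap r/1=305/9567: DF=(1 − 305/9567·(0.974400))/(1+305/9567) = 939/1000 ≈ 0.939000
step 3 [3y] bond c/1=3/100: DF=(20339/20000 − 3/100·(0.974400+0.939000))/(1+3/100) = 2329/2500 ≈ 0.931600
step 4 [4y] zero: DF = P = 9031/10000 ≈ 0.903100
step 5 [5y] bond c/1=1/50: DF=(474143/500000 − 1/50·(0.974400+0.939000+0.931600+0.903100))/(1+1/50) = 4281/5000 ≈ 0.856200
step 6 [6y] zero: DF = P = 8439/10000 ≈ 0.843900
step 7 [7y] swap r/1=151/5711: DF=(1 − 151/5711·(0.974400+0.939000+0.931600+0.903100+0.856200+0.843900))/(1+151/5711) = 8339/10000 ≈ 0.833900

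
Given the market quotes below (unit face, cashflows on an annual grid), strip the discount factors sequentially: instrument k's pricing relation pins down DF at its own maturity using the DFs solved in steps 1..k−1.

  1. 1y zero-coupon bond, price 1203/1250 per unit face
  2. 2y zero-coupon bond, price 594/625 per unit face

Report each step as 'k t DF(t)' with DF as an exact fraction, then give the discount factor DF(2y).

step 1 [1y] zero: DF = P = 1203/1250 ≈ 0.962400
step 2 [2y] zero: DF = P = 594/625 ≈ 0.950400

1 1 1203/1250
2 2 594/625
DF(2y) = 594/625 ≈ 0.950400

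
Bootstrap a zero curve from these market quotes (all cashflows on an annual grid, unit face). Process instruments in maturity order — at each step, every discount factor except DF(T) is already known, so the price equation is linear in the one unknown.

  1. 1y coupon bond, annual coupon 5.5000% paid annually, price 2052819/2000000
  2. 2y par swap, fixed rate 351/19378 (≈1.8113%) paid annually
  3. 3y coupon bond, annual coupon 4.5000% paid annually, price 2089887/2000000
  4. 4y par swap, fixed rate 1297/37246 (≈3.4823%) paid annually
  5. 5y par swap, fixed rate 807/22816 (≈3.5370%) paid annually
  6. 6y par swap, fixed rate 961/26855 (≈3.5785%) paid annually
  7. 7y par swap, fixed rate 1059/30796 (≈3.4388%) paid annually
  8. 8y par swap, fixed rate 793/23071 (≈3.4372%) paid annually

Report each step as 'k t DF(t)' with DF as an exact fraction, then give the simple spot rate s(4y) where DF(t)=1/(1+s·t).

step 1 [1y] bond c/1=11/200: DF=(2052819/2000000 − 11/200·(0))/(1+11/200) = 9729/10000 ≈ 0.972900
step 2 [2y] swap r/1=351/19378: DF=(1 − 351/19378·(0.972900))/(1+351/19378) = 9649/10000 ≈ 0.964900
step 3 [3y] bond c/1=9/200: DF=(2089887/2000000 − 9/200·(0.972900+0.964900))/(1+9/200) = 1833/2000 ≈ 0.916500
step 4 [4y] swap r/1=1297/37246: DF=(1 − 1297/37246·(0.972900+0.964900+0.916500))/(1+1297/37246) = 8703/10000 ≈ 0.870300
step 5 [5y] swap r/1=807/22816: DF=(1 − 807/22816·(0.972900+0.964900+0.916500+0.870300))/(1+807/22816) = 4193/5000 ≈ 0.838600
step 6 [6y] swap r/1=961/26855: DF=(1 − 961/26855·(0.972900+0.964900+0.916500+0.870300+0.838600))/(1+961/26855) = 4039/5000 ≈ 0.807800
step 7 [7y] swap r/1=1059/30796: DF=(1 − 1059/30796·(0.972900+0.964900+0.916500+0.870300+0.838600+0.807800))/(1+1059/30796) = 3941/5000 ≈ 0.788200
step 8 [8y] swap r/1=793/23071: DF=(1 − 793/23071·(0.972900+0.964900+0.916500+0.870300+0.838600+0.807800+0.788200))/(1+793/23071) = 7621/10000 ≈ 0.762100

1 1 9729/10000
2 2 9649/10000
3 3 1833/2000
4 4 8703/10000
5 5 4193/5000
6 6 4039/5000
7 7 3941/5000
8 8 7621/10000
s(4y) = (1/(8703/10000) − 1)/(4) = 1297/34812 ≈ 3.7257%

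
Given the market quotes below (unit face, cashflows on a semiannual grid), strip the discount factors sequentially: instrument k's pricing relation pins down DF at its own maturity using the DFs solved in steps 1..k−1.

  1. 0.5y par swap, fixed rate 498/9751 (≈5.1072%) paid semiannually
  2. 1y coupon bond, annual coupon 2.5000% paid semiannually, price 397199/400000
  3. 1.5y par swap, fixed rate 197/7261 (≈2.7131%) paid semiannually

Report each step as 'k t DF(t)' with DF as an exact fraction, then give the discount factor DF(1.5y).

1 1/2 9751/10000
2 1 9687/10000
3 3/2 4803/5000
DF(1.5y) = 4803/5000 ≈ 0.960600

step 1 [0.5y] swap r/2=249/9751: DF=(1 − 249/9751·(0))/(1+249/9751) = 9751/10000 ≈ 0.975100
step 2 [1y] bond c/2=1/80: DF=(397199/400000 − 1/80·(0.975100))/(1+1/80) = 9687/10000 ≈ 0.968700
step 3 [1.5y] swap r/2=197/14522: DF=(1 − 197/14522·(0.975100+0.968700))/(1+197/14522) = 4803/5000 ≈ 0.960600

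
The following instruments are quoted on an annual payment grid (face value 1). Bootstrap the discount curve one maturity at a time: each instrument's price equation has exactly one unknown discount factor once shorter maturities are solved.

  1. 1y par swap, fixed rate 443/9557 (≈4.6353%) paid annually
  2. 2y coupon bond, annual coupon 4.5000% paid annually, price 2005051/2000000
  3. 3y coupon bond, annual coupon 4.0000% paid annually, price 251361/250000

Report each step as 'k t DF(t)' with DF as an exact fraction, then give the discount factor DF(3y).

1 1 9557/10000
2 2 4591/5000
3 3 8947/10000
DF(3y) = 8947/10000 ≈ 0.894700

step 1 [1y] swap r/1=443/9557: DF=(1 − 443/9557·(0))/(1+443/9557) = 9557/10000 ≈ 0.955700
step 2 [2y] bond c/1=9/200: DF=(2005051/2000000 − 9/200·(0.955700))/(1+9/200) = 4591/5000 ≈ 0.918200
step 3 [3y] bond c/1=1/25: DF=(251361/250000 − 1/25·(0.955700+0.918200))/(1+1/25) = 8947/10000 ≈ 0.894700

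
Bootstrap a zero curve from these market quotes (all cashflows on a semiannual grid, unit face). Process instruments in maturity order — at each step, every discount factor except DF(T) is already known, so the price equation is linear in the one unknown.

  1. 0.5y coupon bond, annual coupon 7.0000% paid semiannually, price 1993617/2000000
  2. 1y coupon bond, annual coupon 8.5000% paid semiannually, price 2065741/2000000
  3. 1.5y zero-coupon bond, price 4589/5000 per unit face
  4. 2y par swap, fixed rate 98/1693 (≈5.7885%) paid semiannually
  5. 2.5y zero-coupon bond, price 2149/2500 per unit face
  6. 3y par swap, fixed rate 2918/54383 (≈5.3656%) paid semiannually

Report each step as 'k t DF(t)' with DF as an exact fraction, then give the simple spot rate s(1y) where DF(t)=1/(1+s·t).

step 1 [0.5y] bond c/2=7/200: DF=(1993617/2000000 − 7/200·(0))/(1+7/200) = 9631/10000 ≈ 0.963100
step 2 [1y] bond c/2=17/400: DF=(2065741/2000000 − 17/400·(0.963100))/(1+17/400) = 1903/2000 ≈ 0.951500
step 3 [1.5y] zero: DF = P = 4589/5000 ≈ 0.917800
step 4 [2y] swap r/2=49/1693: DF=(1 − 49/1693·(0.963100+0.951500+0.917800))/(1+49/1693) = 4461/5000 ≈ 0.892200
step 5 [2.5y] zero: DF = P = 2149/2500 ≈ 0.859600
step 6 [3y] swap r/2=1459/54383: DF=(1 − 1459/54383·(0.963100+0.951500+0.917800+0.892200+0.859600))/(1+1459/54383) = 8541/10000 ≈ 0.854100

1 1/2 9631/10000
2 1 1903/2000
3 3/2 4589/5000
4 2 4461/5000
5 5/2 2149/2500
6 3 8541/10000
s(1y) = (1/(1903/2000) − 1)/(1) = 97/1903 ≈ 5.0972%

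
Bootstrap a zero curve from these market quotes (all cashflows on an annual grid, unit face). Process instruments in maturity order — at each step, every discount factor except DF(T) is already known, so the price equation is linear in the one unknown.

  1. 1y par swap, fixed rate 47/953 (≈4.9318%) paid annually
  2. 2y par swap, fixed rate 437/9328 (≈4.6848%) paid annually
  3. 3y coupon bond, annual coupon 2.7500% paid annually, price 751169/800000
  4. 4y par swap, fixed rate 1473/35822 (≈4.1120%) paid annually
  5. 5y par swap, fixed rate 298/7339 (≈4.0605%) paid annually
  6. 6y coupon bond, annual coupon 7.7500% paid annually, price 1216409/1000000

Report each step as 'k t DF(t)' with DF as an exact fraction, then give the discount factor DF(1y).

1 1 953/1000
2 2 4563/5000
3 3 8639/10000
4 4 8527/10000
5 5 2053/2500
6 6 4061/5000
DF(1y) = 953/1000 ≈ 0.953000

step 1 [1y] swap r/1=47/953: DF=(1 − 47/953·(0))/(1+47/953) = 953/1000 ≈ 0.953000
step 2 [2y] swap r/1=437/9328: DF=(1 − 437/9328·(0.953000))/(1+437/9328) = 4563/5000 ≈ 0.912600
step 3 [3y] bond c/1=11/400: DF=(751169/800000 − 11/400·(0.953000+0.912600))/(1+11/400) = 8639/10000 ≈ 0.863900
step 4 [4y] swap r/1=1473/35822: DF=(1 − 1473/35822·(0.953000+0.912600+0.863900))/(1+1473/35822) = 8527/10000 ≈ 0.852700
step 5 [5y] swap r/1=298/7339: DF=(1 − 298/7339·(0.953000+0.912600+0.863900+0.852700))/(1+298/7339) = 2053/2500 ≈ 0.821200
step 6 [6y] bond c/1=31/400: DF=(1216409/1000000 − 31/400·(0.953000+0.912600+0.863900+0.852700+0.821200))/(1+31/400) = 4061/5000 ≈ 0.812200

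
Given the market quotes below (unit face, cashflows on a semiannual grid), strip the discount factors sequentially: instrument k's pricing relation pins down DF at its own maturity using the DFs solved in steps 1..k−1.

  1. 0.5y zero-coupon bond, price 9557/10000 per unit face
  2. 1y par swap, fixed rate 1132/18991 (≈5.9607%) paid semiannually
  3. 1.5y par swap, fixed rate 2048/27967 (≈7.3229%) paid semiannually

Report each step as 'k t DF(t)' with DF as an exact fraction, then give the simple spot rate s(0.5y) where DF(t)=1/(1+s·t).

step 1 [0.5y] zero: DF = P = 9557/10000 ≈ 0.955700
step 2 [1y] swap r/2=566/18991: DF=(1 − 566/18991·(0.955700))/(1+566/18991) = 4717/5000 ≈ 0.943400
step 3 [1.5y] swap r/2=1024/27967: DF=(1 − 1024/27967·(0.955700+0.943400))/(1+1024/27967) = 561/625 ≈ 0.897600

1 1/2 9557/10000
2 1 4717/5000
3 3/2 561/625
s(0.5y) = (1/(9557/10000) − 1)/(1/2) = 886/9557 ≈ 9.2707%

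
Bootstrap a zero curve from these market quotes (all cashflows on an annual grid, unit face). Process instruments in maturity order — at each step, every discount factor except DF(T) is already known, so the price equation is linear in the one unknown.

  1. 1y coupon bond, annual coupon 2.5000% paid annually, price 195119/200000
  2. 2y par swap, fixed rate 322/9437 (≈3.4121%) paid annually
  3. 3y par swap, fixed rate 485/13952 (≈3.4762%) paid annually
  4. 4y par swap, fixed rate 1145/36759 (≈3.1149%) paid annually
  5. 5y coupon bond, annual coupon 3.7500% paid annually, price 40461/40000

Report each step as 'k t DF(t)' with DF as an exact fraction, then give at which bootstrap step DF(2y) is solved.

step 1 [1y] bond c/1=1/40: DF=(195119/200000 − 1/40·(0))/(1+1/40) = 4759/5000 ≈ 0.951800
step 2 [2y] swap r/1=322/9437: DF=(1 − 322/9437·(0.951800))/(1+322/9437) = 2339/2500 ≈ 0.935600
step 3 [3y] swap r/1=485/13952: DF=(1 − 485/13952·(0.951800+0.935600))/(1+485/13952) = 903/1000 ≈ 0.903000
step 4 [4y] swap r/1=1145/36759: DF=(1 − 1145/36759·(0.951800+0.935600+0.903000))/(1+1145/36759) = 1771/2000 ≈ 0.885500
step 5 [5y] bond c/1=3/80: DF=(40461/40000 − 3/80·(0.951800+0.935600+0.903000+0.885500))/(1+3/80) = 8421/10000 ≈ 0.842100

1 1 4759/5000
2 2 2339/2500
3 3 903/1000
4 4 1771/2000
5 5 8421/10000
DF(2y) is solved at step 2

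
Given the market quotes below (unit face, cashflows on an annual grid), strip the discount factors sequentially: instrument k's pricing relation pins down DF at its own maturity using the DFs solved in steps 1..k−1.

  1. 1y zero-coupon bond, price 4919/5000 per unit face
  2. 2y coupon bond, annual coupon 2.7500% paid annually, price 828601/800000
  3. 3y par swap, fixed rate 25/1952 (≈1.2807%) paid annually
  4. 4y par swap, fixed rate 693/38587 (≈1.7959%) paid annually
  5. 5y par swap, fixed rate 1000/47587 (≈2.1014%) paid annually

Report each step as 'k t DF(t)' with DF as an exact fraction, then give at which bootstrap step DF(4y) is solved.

step 1 [1y] zero: DF = P = 4919/5000 ≈ 0.983800
step 2 [2y] bond c/1=11/400: DF=(828601/800000 − 11/400·(0.983800))/(1+11/400) = 9817/10000 ≈ 0.981700
step 3 [3y] swap r/1=25/1952: DF=(1 − 25/1952·(0.983800+0.981700))/(1+25/1952) = 77/80 ≈ 0.962500
step 4 [4y] swap r/1=693/38587: DF=(1 − 693/38587·(0.983800+0.981700+0.962500))/(1+693/38587) = 9307/10000 ≈ 0.930700
step 5 [5y] swap r/1=1000/47587: DF=(1 − 1000/47587·(0.983800+0.981700+0.962500+0.930700))/(1+1000/47587) = 9/10 ≈ 0.900000

1 1 4919/5000
2 2 9817/10000
3 3 77/80
4 4 9307/10000
5 5 9/10
DF(4y) is solved at step 4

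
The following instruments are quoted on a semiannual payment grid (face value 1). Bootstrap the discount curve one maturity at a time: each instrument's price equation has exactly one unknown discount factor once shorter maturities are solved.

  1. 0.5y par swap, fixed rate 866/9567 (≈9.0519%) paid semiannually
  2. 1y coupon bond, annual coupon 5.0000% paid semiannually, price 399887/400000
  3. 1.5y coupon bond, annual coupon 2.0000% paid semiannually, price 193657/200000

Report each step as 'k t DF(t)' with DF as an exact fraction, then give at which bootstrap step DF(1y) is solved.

1 1/2 9567/10000
2 1 119/125
3 3/2 4699/5000
DF(1y) is solved at step 2

step 1 [0.5y] swap r/2=433/9567: DF=(1 − 433/9567·(0))/(1+433/9567) = 9567/10000 ≈ 0.956700
step 2 [1y] bond c/2=1/40: DF=(399887/400000 − 1/40·(0.956700))/(1+1/40) = 119/125 ≈ 0.952000
step 3 [1.5y] bond c/2=1/100: DF=(193657/200000 − 1/100·(0.956700+0.952000))/(1+1/100) = 4699/5000 ≈ 0.939800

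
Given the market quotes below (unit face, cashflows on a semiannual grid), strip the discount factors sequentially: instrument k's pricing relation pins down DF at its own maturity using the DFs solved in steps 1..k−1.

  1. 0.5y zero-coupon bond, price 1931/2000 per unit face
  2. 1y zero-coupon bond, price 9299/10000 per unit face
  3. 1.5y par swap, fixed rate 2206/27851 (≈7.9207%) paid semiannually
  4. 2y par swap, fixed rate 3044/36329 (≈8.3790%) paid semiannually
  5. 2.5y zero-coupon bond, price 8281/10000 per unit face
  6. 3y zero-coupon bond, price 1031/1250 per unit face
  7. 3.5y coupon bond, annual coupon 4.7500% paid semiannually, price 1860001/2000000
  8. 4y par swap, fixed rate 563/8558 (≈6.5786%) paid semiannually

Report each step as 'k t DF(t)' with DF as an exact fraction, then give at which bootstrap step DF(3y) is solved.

1 1/2 1931/2000
2 1 9299/10000
3 3/2 8897/10000
4 2 4239/5000
5 5/2 8281/10000
6 3 1031/1250
7 7/2 3929/5000
8 4 1937/2500
DF(3y) is solved at step 6

step 1 [0.5y] zero: DF = P = 1931/2000 ≈ 0.965500
step 2 [1y] zero: DF = P = 9299/10000 ≈ 0.929900
step 3 [1.5y] swap r/2=1103/27851: DF=(1 − 1103/27851·(0.965500+0.929900))/(1+1103/27851) = 8897/10000 ≈ 0.889700
step 4 [2y] swap r/2=1522/36329: DF=(1 − 1522/36329·(0.965500+0.929900+0.889700))/(1+1522/36329) = 4239/5000 ≈ 0.847800
step 5 [2.5y] zero: DF = P = 8281/10000 ≈ 0.828100
step 6 [3y] zero: DF = P = 1031/1250 ≈ 0.824800
step 7 [3.5y] bond c/2=19/800: DF=(1860001/2000000 − 19/800·(0.965500+0.929900+0.889700+0.847800+0.828100+0.824800))/(1+19/800) = 3929/5000 ≈ 0.785800
step 8 [4y] swap r/2=563/17116: DF=(1 − 563/17116·(0.965500+0.929900+0.889700+0.847800+0.828100+0.824800+0.785800))/(1+563/17116) = 1937/2500 ≈ 0.774800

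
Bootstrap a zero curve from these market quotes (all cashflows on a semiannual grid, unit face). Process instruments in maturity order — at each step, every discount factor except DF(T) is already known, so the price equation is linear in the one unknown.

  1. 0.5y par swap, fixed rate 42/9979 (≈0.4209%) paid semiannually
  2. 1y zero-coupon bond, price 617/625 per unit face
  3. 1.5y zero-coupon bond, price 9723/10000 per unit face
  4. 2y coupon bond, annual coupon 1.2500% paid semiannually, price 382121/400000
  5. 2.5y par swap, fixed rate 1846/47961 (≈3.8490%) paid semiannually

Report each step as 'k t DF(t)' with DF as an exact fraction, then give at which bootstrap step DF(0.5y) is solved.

step 1 [0.5y] swap r/2=21/9979: DF=(1 − 21/9979·(0))/(1+21/9979) = 9979/10000 ≈ 0.997900
step 2 [1y] zero: DF = P = 617/625 ≈ 0.987200
step 3 [1.5y] zero: DF = P = 9723/10000 ≈ 0.972300
step 4 [2y] bond c/2=1/160: DF=(382121/400000 − 1/160·(0.997900+0.987200+0.972300))/(1+1/160) = 931/1000 ≈ 0.931000
step 5 [2.5y] swap r/2=923/47961: DF=(1 − 923/47961·(0.997900+0.987200+0.972300+0.931000))/(1+923/47961) = 9077/10000 ≈ 0.907700

1 1/2 9979/10000
2 1 617/625
3 3/2 9723/10000
4 2 931/1000
5 5/2 9077/10000
DF(0.5y) is solved at step 1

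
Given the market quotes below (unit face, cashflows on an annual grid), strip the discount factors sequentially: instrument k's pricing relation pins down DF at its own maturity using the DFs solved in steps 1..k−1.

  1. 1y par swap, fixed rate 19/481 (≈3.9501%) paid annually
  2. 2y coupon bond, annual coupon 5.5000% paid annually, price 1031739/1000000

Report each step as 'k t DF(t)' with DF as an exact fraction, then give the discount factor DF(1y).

step 1 [1y] swap r/1=19/481: DF=(1 − 19/481·(0))/(1+19/481) = 481/500 ≈ 0.962000
step 2 [2y] bond c/1=11/200: DF=(1031739/1000000 − 11/200·(0.962000))/(1+11/200) = 4639/5000 ≈ 0.927800

1 1 481/500
2 2 4639/5000
DF(1y) = 481/500 ≈ 0.962000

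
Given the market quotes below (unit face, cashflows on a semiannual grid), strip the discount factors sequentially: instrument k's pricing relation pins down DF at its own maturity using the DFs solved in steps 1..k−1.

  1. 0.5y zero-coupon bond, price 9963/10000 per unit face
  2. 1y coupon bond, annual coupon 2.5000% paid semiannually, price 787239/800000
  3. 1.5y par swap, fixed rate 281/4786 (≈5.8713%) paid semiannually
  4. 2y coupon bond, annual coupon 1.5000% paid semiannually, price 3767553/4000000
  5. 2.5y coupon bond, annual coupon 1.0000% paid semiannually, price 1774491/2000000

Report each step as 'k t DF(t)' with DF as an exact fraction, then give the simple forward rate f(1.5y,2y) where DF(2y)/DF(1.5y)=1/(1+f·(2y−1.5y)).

step 1 [0.5y] zero: DF = P = 9963/10000 ≈ 0.996300
step 2 [1y] bond c/2=1/80: DF=(787239/800000 − 1/80·(0.996300))/(1+1/80) = 2399/2500 ≈ 0.959600
step 3 [1.5y] swap r/2=281/9572: DF=(1 − 281/9572·(0.996300+0.959600))/(1+281/9572) = 9157/10000 ≈ 0.915700
step 4 [2y] bond c/2=3/400: DF=(3767553/4000000 − 3/400·(0.996300+0.959600+0.915700))/(1+3/400) = 1827/2000 ≈ 0.913500
step 5 [2.5y] bond c/2=1/200: DF=(1774491/2000000 − 1/200·(0.996300+0.959600+0.915700+0.913500))/(1+1/200) = 108/125 ≈ 0.864000

1 1/2 9963/10000
2 1 2399/2500
3 3/2 9157/10000
4 2 1827/2000
5 5/2 108/125
f(1.5y,2y) = ((9157/10000)/(1827/2000) − 1)/(1/2) = 44/9135 ≈ 0.4817%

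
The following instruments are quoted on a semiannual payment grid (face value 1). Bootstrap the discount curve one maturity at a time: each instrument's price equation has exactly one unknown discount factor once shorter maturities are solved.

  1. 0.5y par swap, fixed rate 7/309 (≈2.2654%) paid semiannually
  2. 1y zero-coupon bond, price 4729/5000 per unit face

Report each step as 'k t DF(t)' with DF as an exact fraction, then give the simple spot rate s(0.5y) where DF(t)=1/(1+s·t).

step 1 [0.5y] swap r/2=7/618: DF=(1 − 7/618·(0))/(1+7/618) = 618/625 ≈ 0.988800
step 2 [1y] zero: DF = P = 4729/5000 ≈ 0.945800

1 1/2 618/625
2 1 4729/5000
s(0.5y) = (1/(618/625) − 1)/(1/2) = 7/309 ≈ 2.2654%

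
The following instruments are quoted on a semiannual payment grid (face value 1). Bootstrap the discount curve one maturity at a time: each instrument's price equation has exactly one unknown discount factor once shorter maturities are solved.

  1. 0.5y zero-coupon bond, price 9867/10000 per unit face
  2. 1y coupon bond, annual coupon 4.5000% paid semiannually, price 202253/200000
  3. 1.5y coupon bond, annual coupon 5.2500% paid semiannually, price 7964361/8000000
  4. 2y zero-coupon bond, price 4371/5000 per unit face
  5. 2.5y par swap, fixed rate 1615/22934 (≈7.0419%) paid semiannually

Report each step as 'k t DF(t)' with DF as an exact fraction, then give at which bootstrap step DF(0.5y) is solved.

1 1/2 9867/10000
2 1 9673/10000
3 3/2 9201/10000
4 2 4371/5000
5 5/2 1677/2000
DF(0.5y) is solved at step 1

step 1 [0.5y] zero: DF = P = 9867/10000 ≈ 0.986700
step 2 [1y] bond c/2=9/400: DF=(202253/200000 − 9/400·(0.986700))/(1+9/400) = 9673/10000 ≈ 0.967300
step 3 [1.5y] bond c/2=21/800: DF=(7964361/8000000 − 21/800·(0.986700+0.967300))/(1+21/800) = 9201/10000 ≈ 0.920100
step 4 [2y] zero: DF = P = 4371/5000 ≈ 0.874200
step 5 [2.5y] swap r/2=1615/45868: DF=(1 − 1615/45868·(0.986700+0.967300+0.920100+0.874200))/(1+1615/45868) = 1677/2000 ≈ 0.838500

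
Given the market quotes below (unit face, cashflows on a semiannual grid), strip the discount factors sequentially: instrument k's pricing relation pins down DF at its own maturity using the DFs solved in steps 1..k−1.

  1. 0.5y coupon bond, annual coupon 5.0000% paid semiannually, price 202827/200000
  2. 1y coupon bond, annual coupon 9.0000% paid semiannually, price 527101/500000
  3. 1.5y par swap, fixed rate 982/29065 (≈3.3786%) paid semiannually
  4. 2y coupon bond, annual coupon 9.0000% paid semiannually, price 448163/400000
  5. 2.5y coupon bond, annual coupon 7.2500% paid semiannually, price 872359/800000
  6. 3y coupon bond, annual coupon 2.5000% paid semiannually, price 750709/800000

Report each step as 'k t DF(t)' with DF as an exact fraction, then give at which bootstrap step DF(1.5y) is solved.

step 1 [0.5y] bond c/2=1/40: DF=(202827/200000 − 1/40·(0))/(1+1/40) = 4947/5000 ≈ 0.989400
step 2 [1y] bond c/2=9/200: DF=(527101/500000 − 9/200·(0.989400))/(1+9/200) = 4831/5000 ≈ 0.966200
step 3 [1.5y] swap r/2=491/29065: DF=(1 − 491/29065·(0.989400+0.966200))/(1+491/29065) = 9509/10000 ≈ 0.950900
step 4 [2y] bond c/2=9/200: DF=(448163/400000 − 9/200·(0.989400+0.966200+0.950900))/(1+9/200) = 947/1000 ≈ 0.947000
step 5 [2.5y] bond c/2=29/800: DF=(872359/800000 − 29/800·(0.989400+0.966200+0.950900+0.947000))/(1+29/800) = 367/400 ≈ 0.917500
step 6 [3y] bond c/2=1/80: DF=(750709/800000 − 1/80·(0.989400+0.966200+0.950900+0.947000+0.917500))/(1+1/80) = 8679/10000 ≈ 0.867900

1 1/2 4947/5000
2 1 4831/5000
3 3/2 9509/10000
4 2 947/1000
5 5/2 367/400
6 3 8679/10000
DF(1.5y) is solved at step 3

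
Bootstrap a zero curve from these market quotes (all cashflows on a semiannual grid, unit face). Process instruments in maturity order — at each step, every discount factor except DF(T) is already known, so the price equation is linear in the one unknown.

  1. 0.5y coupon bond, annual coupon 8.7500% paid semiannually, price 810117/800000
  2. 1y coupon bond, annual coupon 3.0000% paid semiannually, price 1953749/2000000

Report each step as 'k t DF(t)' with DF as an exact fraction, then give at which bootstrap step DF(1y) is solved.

1 1/2 4851/5000
2 1 9481/10000
DF(1y) is solved at step 2

step 1 [0.5y] bond c/2=7/160: DF=(810117/800000 − 7/160·(0))/(1+7/160) = 4851/5000 ≈ 0.970200
step 2 [1y] bond c/2=3/200: DF=(1953749/2000000 − 3/200·(0.970200))/(1+3/200) = 9481/10000 ≈ 0.948100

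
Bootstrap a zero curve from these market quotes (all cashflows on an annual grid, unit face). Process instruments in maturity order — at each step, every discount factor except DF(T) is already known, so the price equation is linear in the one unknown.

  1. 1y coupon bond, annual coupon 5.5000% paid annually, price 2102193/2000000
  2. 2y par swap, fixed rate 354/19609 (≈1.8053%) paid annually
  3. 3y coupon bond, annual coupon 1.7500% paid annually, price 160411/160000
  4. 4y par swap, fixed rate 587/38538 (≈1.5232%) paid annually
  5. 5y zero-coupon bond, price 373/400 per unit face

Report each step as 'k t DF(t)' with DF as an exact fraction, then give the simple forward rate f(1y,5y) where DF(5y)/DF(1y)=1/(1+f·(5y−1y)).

step 1 [1y] bond c/1=11/200: DF=(2102193/2000000 − 11/200·(0))/(1+11/200) = 9963/10000 ≈ 0.996300
step 2 [2y] swap r/1=354/19609: DF=(1 − 354/19609·(0.996300))/(1+354/19609) = 4823/5000 ≈ 0.964600
step 3 [3y] bond c/1=7/400: DF=(160411/160000 − 7/400·(0.996300+0.964600))/(1+7/400) = 2379/2500 ≈ 0.951600
step 4 [4y] swap r/1=587/38538: DF=(1 − 587/38538·(0.996300+0.964600+0.951600))/(1+587/38538) = 9413/10000 ≈ 0.941300
step 5 [5y] zero: DF = P = 373/400 ≈ 0.932500

1 1 9963/10000
2 2 4823/5000
3 3 2379/2500
4 4 9413/10000
5 5 373/400
f(1y,5y) = ((9963/10000)/(373/400) − 1)/(4) = 319/18650 ≈ 1.7105%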